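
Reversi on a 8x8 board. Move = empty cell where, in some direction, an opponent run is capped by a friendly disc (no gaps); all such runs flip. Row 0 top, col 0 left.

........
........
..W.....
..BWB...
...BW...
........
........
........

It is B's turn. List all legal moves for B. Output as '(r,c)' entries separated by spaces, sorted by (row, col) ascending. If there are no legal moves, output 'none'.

(1,1): no bracket -> illegal
(1,2): flips 1 -> legal
(1,3): no bracket -> illegal
(2,1): no bracket -> illegal
(2,3): flips 1 -> legal
(2,4): no bracket -> illegal
(3,1): no bracket -> illegal
(3,5): no bracket -> illegal
(4,2): no bracket -> illegal
(4,5): flips 1 -> legal
(5,3): no bracket -> illegal
(5,4): flips 1 -> legal
(5,5): no bracket -> illegal

Answer: (1,2) (2,3) (4,5) (5,4)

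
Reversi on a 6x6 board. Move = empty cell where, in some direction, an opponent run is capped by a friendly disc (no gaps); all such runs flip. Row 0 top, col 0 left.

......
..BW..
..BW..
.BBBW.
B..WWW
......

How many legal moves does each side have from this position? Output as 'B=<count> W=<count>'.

-- B to move --
(0,2): no bracket -> illegal
(0,3): flips 2 -> legal
(0,4): flips 1 -> legal
(1,4): flips 2 -> legal
(2,4): flips 1 -> legal
(2,5): no bracket -> illegal
(3,5): flips 1 -> legal
(4,2): no bracket -> illegal
(5,2): no bracket -> illegal
(5,3): flips 1 -> legal
(5,4): flips 1 -> legal
(5,5): flips 1 -> legal
B mobility = 8
-- W to move --
(0,1): flips 1 -> legal
(0,2): no bracket -> illegal
(0,3): no bracket -> illegal
(1,1): flips 3 -> legal
(2,0): no bracket -> illegal
(2,1): flips 2 -> legal
(2,4): no bracket -> illegal
(3,0): flips 3 -> legal
(4,1): flips 1 -> legal
(4,2): no bracket -> illegal
(5,0): no bracket -> illegal
(5,1): no bracket -> illegal
W mobility = 5

Answer: B=8 W=5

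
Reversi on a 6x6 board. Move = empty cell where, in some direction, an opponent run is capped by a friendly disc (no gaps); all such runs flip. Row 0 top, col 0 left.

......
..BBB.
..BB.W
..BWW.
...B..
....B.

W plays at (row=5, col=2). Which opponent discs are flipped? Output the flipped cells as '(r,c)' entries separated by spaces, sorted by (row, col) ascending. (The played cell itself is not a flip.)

Answer: (4,3)

Derivation:
Dir NW: first cell '.' (not opp) -> no flip
Dir N: first cell '.' (not opp) -> no flip
Dir NE: opp run (4,3) capped by W -> flip
Dir W: first cell '.' (not opp) -> no flip
Dir E: first cell '.' (not opp) -> no flip
Dir SW: edge -> no flip
Dir S: edge -> no flip
Dir SE: edge -> no flip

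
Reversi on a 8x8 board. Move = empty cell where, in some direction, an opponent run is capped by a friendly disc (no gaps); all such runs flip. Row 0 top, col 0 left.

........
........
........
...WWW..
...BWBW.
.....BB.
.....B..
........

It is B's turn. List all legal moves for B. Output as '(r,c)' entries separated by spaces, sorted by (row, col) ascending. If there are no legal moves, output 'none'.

(2,2): flips 2 -> legal
(2,3): flips 2 -> legal
(2,4): no bracket -> illegal
(2,5): flips 2 -> legal
(2,6): no bracket -> illegal
(3,2): no bracket -> illegal
(3,6): flips 1 -> legal
(3,7): flips 1 -> legal
(4,2): no bracket -> illegal
(4,7): flips 1 -> legal
(5,3): no bracket -> illegal
(5,4): no bracket -> illegal
(5,7): no bracket -> illegal

Answer: (2,2) (2,3) (2,5) (3,6) (3,7) (4,7)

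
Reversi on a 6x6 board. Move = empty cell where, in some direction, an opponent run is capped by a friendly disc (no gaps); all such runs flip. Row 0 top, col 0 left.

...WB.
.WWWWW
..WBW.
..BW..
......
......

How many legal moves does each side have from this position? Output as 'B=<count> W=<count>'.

Answer: B=8 W=5

Derivation:
-- B to move --
(0,0): no bracket -> illegal
(0,1): flips 1 -> legal
(0,2): flips 3 -> legal
(0,5): flips 1 -> legal
(1,0): no bracket -> illegal
(2,0): no bracket -> illegal
(2,1): flips 1 -> legal
(2,5): flips 1 -> legal
(3,1): flips 2 -> legal
(3,4): flips 3 -> legal
(3,5): no bracket -> illegal
(4,2): no bracket -> illegal
(4,3): flips 1 -> legal
(4,4): no bracket -> illegal
B mobility = 8
-- W to move --
(0,5): flips 1 -> legal
(2,1): no bracket -> illegal
(3,1): flips 1 -> legal
(3,4): flips 1 -> legal
(4,1): flips 2 -> legal
(4,2): flips 1 -> legal
(4,3): no bracket -> illegal
W mobility = 5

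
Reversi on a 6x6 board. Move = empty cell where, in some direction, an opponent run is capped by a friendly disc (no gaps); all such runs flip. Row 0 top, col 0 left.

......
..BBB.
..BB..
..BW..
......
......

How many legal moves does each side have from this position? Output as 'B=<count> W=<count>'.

Answer: B=3 W=3

Derivation:
-- B to move --
(2,4): no bracket -> illegal
(3,4): flips 1 -> legal
(4,2): no bracket -> illegal
(4,3): flips 1 -> legal
(4,4): flips 1 -> legal
B mobility = 3
-- W to move --
(0,1): no bracket -> illegal
(0,2): no bracket -> illegal
(0,3): flips 2 -> legal
(0,4): no bracket -> illegal
(0,5): no bracket -> illegal
(1,1): flips 1 -> legal
(1,5): no bracket -> illegal
(2,1): no bracket -> illegal
(2,4): no bracket -> illegal
(2,5): no bracket -> illegal
(3,1): flips 1 -> legal
(3,4): no bracket -> illegal
(4,1): no bracket -> illegal
(4,2): no bracket -> illegal
(4,3): no bracket -> illegal
W mobility = 3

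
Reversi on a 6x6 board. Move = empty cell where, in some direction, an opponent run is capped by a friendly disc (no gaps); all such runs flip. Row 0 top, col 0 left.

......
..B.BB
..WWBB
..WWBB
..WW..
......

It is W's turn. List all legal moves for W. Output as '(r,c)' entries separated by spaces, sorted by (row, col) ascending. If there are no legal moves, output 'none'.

Answer: (0,1) (0,2) (0,5) (4,5)

Derivation:
(0,1): flips 1 -> legal
(0,2): flips 1 -> legal
(0,3): no bracket -> illegal
(0,4): no bracket -> illegal
(0,5): flips 1 -> legal
(1,1): no bracket -> illegal
(1,3): no bracket -> illegal
(2,1): no bracket -> illegal
(4,4): no bracket -> illegal
(4,5): flips 1 -> legal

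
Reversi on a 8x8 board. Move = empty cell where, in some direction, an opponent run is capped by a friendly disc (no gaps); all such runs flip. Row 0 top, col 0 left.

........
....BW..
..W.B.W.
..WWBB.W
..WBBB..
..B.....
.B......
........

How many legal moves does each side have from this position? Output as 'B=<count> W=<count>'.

Answer: B=10 W=7

Derivation:
-- B to move --
(0,4): no bracket -> illegal
(0,5): no bracket -> illegal
(0,6): flips 1 -> legal
(1,1): flips 2 -> legal
(1,2): flips 3 -> legal
(1,3): no bracket -> illegal
(1,6): flips 1 -> legal
(1,7): flips 1 -> legal
(2,1): flips 1 -> legal
(2,3): flips 1 -> legal
(2,5): no bracket -> illegal
(2,7): no bracket -> illegal
(3,1): flips 2 -> legal
(3,6): no bracket -> illegal
(4,1): flips 1 -> legal
(4,6): no bracket -> illegal
(4,7): no bracket -> illegal
(5,1): flips 2 -> legal
(5,3): no bracket -> illegal
B mobility = 10
-- W to move --
(0,3): no bracket -> illegal
(0,4): no bracket -> illegal
(0,5): no bracket -> illegal
(1,3): flips 1 -> legal
(2,3): no bracket -> illegal
(2,5): no bracket -> illegal
(3,6): flips 2 -> legal
(4,1): no bracket -> illegal
(4,6): flips 3 -> legal
(5,0): no bracket -> illegal
(5,1): no bracket -> illegal
(5,3): flips 3 -> legal
(5,4): flips 1 -> legal
(5,5): flips 1 -> legal
(5,6): no bracket -> illegal
(6,0): no bracket -> illegal
(6,2): flips 1 -> legal
(6,3): no bracket -> illegal
(7,0): no bracket -> illegal
(7,1): no bracket -> illegal
(7,2): no bracket -> illegal
W mobility = 7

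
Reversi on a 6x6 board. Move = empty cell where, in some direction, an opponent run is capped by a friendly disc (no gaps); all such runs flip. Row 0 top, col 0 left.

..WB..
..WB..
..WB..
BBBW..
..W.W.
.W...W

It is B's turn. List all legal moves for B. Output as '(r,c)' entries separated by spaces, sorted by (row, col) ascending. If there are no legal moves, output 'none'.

(0,1): flips 2 -> legal
(1,1): flips 1 -> legal
(2,1): flips 2 -> legal
(2,4): no bracket -> illegal
(3,4): flips 1 -> legal
(3,5): no bracket -> illegal
(4,0): no bracket -> illegal
(4,1): no bracket -> illegal
(4,3): flips 1 -> legal
(4,5): no bracket -> illegal
(5,0): no bracket -> illegal
(5,2): flips 1 -> legal
(5,3): flips 1 -> legal
(5,4): no bracket -> illegal

Answer: (0,1) (1,1) (2,1) (3,4) (4,3) (5,2) (5,3)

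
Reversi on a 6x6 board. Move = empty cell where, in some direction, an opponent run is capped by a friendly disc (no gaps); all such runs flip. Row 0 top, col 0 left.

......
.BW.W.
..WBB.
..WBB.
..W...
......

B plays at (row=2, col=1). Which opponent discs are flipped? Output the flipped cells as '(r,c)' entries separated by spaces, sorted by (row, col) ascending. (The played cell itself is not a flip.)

Answer: (2,2)

Derivation:
Dir NW: first cell '.' (not opp) -> no flip
Dir N: first cell 'B' (not opp) -> no flip
Dir NE: opp run (1,2), next='.' -> no flip
Dir W: first cell '.' (not opp) -> no flip
Dir E: opp run (2,2) capped by B -> flip
Dir SW: first cell '.' (not opp) -> no flip
Dir S: first cell '.' (not opp) -> no flip
Dir SE: opp run (3,2), next='.' -> no flip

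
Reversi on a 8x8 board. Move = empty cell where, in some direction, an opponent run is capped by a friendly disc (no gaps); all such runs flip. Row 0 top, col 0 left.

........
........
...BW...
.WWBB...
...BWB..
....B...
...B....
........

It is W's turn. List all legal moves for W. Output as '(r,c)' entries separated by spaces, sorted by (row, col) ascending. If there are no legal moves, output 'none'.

Answer: (1,4) (2,2) (3,5) (4,2) (4,6) (6,4) (6,5)

Derivation:
(1,2): no bracket -> illegal
(1,3): no bracket -> illegal
(1,4): flips 1 -> legal
(2,2): flips 2 -> legal
(2,5): no bracket -> illegal
(3,5): flips 2 -> legal
(3,6): no bracket -> illegal
(4,2): flips 2 -> legal
(4,6): flips 1 -> legal
(5,2): no bracket -> illegal
(5,3): no bracket -> illegal
(5,5): no bracket -> illegal
(5,6): no bracket -> illegal
(6,2): no bracket -> illegal
(6,4): flips 1 -> legal
(6,5): flips 2 -> legal
(7,2): no bracket -> illegal
(7,3): no bracket -> illegal
(7,4): no bracket -> illegal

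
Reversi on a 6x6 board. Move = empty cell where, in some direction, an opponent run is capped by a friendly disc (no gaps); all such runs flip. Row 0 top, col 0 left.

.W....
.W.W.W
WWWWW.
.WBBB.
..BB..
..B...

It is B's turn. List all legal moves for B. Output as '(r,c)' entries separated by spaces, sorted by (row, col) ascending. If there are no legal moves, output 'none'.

Answer: (0,0) (0,3) (1,0) (1,2) (1,4) (3,0)

Derivation:
(0,0): flips 2 -> legal
(0,2): no bracket -> illegal
(0,3): flips 2 -> legal
(0,4): no bracket -> illegal
(0,5): no bracket -> illegal
(1,0): flips 1 -> legal
(1,2): flips 2 -> legal
(1,4): flips 2 -> legal
(2,5): no bracket -> illegal
(3,0): flips 1 -> legal
(3,5): no bracket -> illegal
(4,0): no bracket -> illegal
(4,1): no bracket -> illegal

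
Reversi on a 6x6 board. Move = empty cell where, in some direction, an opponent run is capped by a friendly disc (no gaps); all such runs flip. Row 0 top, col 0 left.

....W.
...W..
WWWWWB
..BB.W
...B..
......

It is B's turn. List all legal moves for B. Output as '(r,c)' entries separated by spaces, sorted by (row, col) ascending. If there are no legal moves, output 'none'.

(0,2): no bracket -> illegal
(0,3): flips 2 -> legal
(0,5): no bracket -> illegal
(1,0): flips 1 -> legal
(1,1): flips 1 -> legal
(1,2): flips 1 -> legal
(1,4): flips 1 -> legal
(1,5): flips 1 -> legal
(3,0): no bracket -> illegal
(3,1): no bracket -> illegal
(3,4): no bracket -> illegal
(4,4): no bracket -> illegal
(4,5): flips 1 -> legal

Answer: (0,3) (1,0) (1,1) (1,2) (1,4) (1,5) (4,5)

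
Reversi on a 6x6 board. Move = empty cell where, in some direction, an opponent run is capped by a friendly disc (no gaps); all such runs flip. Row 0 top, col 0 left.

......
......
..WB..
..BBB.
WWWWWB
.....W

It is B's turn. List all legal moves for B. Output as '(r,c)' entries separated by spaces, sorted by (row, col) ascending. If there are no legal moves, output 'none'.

Answer: (1,1) (1,2) (2,1) (5,0) (5,1) (5,2) (5,3) (5,4)

Derivation:
(1,1): flips 1 -> legal
(1,2): flips 1 -> legal
(1,3): no bracket -> illegal
(2,1): flips 1 -> legal
(3,0): no bracket -> illegal
(3,1): no bracket -> illegal
(3,5): no bracket -> illegal
(5,0): flips 1 -> legal
(5,1): flips 1 -> legal
(5,2): flips 2 -> legal
(5,3): flips 1 -> legal
(5,4): flips 2 -> legal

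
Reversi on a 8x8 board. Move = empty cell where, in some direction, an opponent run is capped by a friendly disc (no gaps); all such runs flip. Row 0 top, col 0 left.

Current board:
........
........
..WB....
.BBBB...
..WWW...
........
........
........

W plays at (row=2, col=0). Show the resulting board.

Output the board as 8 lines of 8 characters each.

Place W at (2,0); scan 8 dirs for brackets.
Dir NW: edge -> no flip
Dir N: first cell '.' (not opp) -> no flip
Dir NE: first cell '.' (not opp) -> no flip
Dir W: edge -> no flip
Dir E: first cell '.' (not opp) -> no flip
Dir SW: edge -> no flip
Dir S: first cell '.' (not opp) -> no flip
Dir SE: opp run (3,1) capped by W -> flip
All flips: (3,1)

Answer: ........
........
W.WB....
.WBBB...
..WWW...
........
........
........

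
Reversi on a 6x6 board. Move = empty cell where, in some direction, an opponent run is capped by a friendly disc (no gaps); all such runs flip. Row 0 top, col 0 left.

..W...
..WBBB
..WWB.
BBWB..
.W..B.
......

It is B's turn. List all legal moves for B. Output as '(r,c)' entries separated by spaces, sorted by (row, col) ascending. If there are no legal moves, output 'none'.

(0,1): no bracket -> illegal
(0,3): no bracket -> illegal
(1,1): flips 2 -> legal
(2,1): flips 2 -> legal
(3,4): no bracket -> illegal
(4,0): no bracket -> illegal
(4,2): no bracket -> illegal
(4,3): no bracket -> illegal
(5,0): flips 3 -> legal
(5,1): flips 1 -> legal
(5,2): flips 1 -> legal

Answer: (1,1) (2,1) (5,0) (5,1) (5,2)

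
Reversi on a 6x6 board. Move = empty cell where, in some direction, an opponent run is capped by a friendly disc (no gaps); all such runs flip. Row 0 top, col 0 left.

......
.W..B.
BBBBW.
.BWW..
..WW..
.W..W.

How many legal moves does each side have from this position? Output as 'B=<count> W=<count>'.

Answer: B=9 W=7

Derivation:
-- B to move --
(0,0): flips 1 -> legal
(0,1): flips 1 -> legal
(0,2): flips 1 -> legal
(1,0): no bracket -> illegal
(1,2): no bracket -> illegal
(1,3): no bracket -> illegal
(1,5): no bracket -> illegal
(2,5): flips 1 -> legal
(3,4): flips 3 -> legal
(3,5): no bracket -> illegal
(4,0): no bracket -> illegal
(4,1): flips 1 -> legal
(4,4): flips 1 -> legal
(4,5): no bracket -> illegal
(5,0): no bracket -> illegal
(5,2): flips 2 -> legal
(5,3): flips 3 -> legal
(5,5): no bracket -> illegal
B mobility = 9
-- W to move --
(0,3): no bracket -> illegal
(0,4): flips 1 -> legal
(0,5): flips 2 -> legal
(1,0): flips 1 -> legal
(1,2): flips 1 -> legal
(1,3): flips 1 -> legal
(1,5): no bracket -> illegal
(2,5): no bracket -> illegal
(3,0): flips 1 -> legal
(3,4): no bracket -> illegal
(4,0): no bracket -> illegal
(4,1): flips 2 -> legal
W mobility = 7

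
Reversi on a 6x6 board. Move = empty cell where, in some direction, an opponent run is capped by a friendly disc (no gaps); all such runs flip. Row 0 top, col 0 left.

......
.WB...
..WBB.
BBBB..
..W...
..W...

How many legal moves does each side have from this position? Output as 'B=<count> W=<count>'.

-- B to move --
(0,0): flips 2 -> legal
(0,1): no bracket -> illegal
(0,2): no bracket -> illegal
(1,0): flips 1 -> legal
(1,3): flips 1 -> legal
(2,0): no bracket -> illegal
(2,1): flips 1 -> legal
(4,1): no bracket -> illegal
(4,3): no bracket -> illegal
(5,1): flips 1 -> legal
(5,3): flips 1 -> legal
B mobility = 6
-- W to move --
(0,1): no bracket -> illegal
(0,2): flips 1 -> legal
(0,3): no bracket -> illegal
(1,3): flips 1 -> legal
(1,4): no bracket -> illegal
(1,5): flips 2 -> legal
(2,0): flips 1 -> legal
(2,1): no bracket -> illegal
(2,5): flips 2 -> legal
(3,4): no bracket -> illegal
(3,5): no bracket -> illegal
(4,0): flips 1 -> legal
(4,1): no bracket -> illegal
(4,3): no bracket -> illegal
(4,4): flips 1 -> legal
W mobility = 7

Answer: B=6 W=7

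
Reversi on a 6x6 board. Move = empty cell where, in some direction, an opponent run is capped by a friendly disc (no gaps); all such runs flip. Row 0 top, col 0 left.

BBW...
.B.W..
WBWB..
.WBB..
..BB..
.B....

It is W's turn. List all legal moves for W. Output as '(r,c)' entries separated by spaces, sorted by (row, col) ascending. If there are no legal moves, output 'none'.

(1,0): no bracket -> illegal
(1,2): no bracket -> illegal
(1,4): no bracket -> illegal
(2,4): flips 1 -> legal
(3,0): no bracket -> illegal
(3,4): flips 2 -> legal
(4,0): no bracket -> illegal
(4,1): no bracket -> illegal
(4,4): flips 1 -> legal
(5,0): no bracket -> illegal
(5,2): flips 2 -> legal
(5,3): flips 4 -> legal
(5,4): no bracket -> illegal

Answer: (2,4) (3,4) (4,4) (5,2) (5,3)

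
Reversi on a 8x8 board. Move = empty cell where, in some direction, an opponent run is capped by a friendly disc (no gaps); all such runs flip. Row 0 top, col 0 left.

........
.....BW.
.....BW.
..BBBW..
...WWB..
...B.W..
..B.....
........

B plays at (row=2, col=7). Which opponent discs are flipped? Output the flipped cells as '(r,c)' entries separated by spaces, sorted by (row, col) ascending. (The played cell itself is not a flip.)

Dir NW: opp run (1,6), next='.' -> no flip
Dir N: first cell '.' (not opp) -> no flip
Dir NE: edge -> no flip
Dir W: opp run (2,6) capped by B -> flip
Dir E: edge -> no flip
Dir SW: first cell '.' (not opp) -> no flip
Dir S: first cell '.' (not opp) -> no flip
Dir SE: edge -> no flip

Answer: (2,6)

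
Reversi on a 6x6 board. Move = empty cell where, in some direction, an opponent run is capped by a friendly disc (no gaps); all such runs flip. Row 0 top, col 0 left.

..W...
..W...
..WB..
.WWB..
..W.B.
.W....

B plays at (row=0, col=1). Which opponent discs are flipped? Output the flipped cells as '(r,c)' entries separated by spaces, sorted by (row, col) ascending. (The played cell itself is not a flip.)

Answer: (1,2)

Derivation:
Dir NW: edge -> no flip
Dir N: edge -> no flip
Dir NE: edge -> no flip
Dir W: first cell '.' (not opp) -> no flip
Dir E: opp run (0,2), next='.' -> no flip
Dir SW: first cell '.' (not opp) -> no flip
Dir S: first cell '.' (not opp) -> no flip
Dir SE: opp run (1,2) capped by B -> flip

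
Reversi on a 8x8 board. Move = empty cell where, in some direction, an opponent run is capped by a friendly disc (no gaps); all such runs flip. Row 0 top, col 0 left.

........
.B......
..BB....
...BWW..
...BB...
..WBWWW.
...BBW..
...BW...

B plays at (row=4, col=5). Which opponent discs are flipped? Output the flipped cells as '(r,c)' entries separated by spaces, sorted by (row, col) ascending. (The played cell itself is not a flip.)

Answer: (3,4) (5,4)

Derivation:
Dir NW: opp run (3,4) capped by B -> flip
Dir N: opp run (3,5), next='.' -> no flip
Dir NE: first cell '.' (not opp) -> no flip
Dir W: first cell 'B' (not opp) -> no flip
Dir E: first cell '.' (not opp) -> no flip
Dir SW: opp run (5,4) capped by B -> flip
Dir S: opp run (5,5) (6,5), next='.' -> no flip
Dir SE: opp run (5,6), next='.' -> no flip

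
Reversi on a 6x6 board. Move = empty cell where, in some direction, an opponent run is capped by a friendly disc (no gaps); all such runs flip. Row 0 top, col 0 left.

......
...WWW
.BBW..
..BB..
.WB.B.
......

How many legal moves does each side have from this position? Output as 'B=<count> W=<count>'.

Answer: B=6 W=3

Derivation:
-- B to move --
(0,2): no bracket -> illegal
(0,3): flips 2 -> legal
(0,4): flips 1 -> legal
(0,5): flips 2 -> legal
(1,2): no bracket -> illegal
(2,4): flips 1 -> legal
(2,5): no bracket -> illegal
(3,0): no bracket -> illegal
(3,1): no bracket -> illegal
(3,4): no bracket -> illegal
(4,0): flips 1 -> legal
(5,0): flips 1 -> legal
(5,1): no bracket -> illegal
(5,2): no bracket -> illegal
B mobility = 6
-- W to move --
(1,0): no bracket -> illegal
(1,1): no bracket -> illegal
(1,2): no bracket -> illegal
(2,0): flips 2 -> legal
(2,4): no bracket -> illegal
(3,0): no bracket -> illegal
(3,1): flips 1 -> legal
(3,4): no bracket -> illegal
(3,5): no bracket -> illegal
(4,3): flips 2 -> legal
(4,5): no bracket -> illegal
(5,1): no bracket -> illegal
(5,2): no bracket -> illegal
(5,3): no bracket -> illegal
(5,4): no bracket -> illegal
(5,5): no bracket -> illegal
W mobility = 3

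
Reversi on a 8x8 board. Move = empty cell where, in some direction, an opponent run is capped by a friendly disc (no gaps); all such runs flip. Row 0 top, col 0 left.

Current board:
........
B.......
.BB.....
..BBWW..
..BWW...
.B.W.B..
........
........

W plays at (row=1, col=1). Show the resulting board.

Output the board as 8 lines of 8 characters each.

Answer: ........
BW......
.BW.....
..BWWW..
..BWW...
.B.W.B..
........
........

Derivation:
Place W at (1,1); scan 8 dirs for brackets.
Dir NW: first cell '.' (not opp) -> no flip
Dir N: first cell '.' (not opp) -> no flip
Dir NE: first cell '.' (not opp) -> no flip
Dir W: opp run (1,0), next=edge -> no flip
Dir E: first cell '.' (not opp) -> no flip
Dir SW: first cell '.' (not opp) -> no flip
Dir S: opp run (2,1), next='.' -> no flip
Dir SE: opp run (2,2) (3,3) capped by W -> flip
All flips: (2,2) (3,3)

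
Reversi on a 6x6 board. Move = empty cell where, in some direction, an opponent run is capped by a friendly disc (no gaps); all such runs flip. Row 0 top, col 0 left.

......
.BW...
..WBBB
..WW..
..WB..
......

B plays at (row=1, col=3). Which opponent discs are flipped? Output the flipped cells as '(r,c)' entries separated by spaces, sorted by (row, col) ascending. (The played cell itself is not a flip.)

Answer: (1,2)

Derivation:
Dir NW: first cell '.' (not opp) -> no flip
Dir N: first cell '.' (not opp) -> no flip
Dir NE: first cell '.' (not opp) -> no flip
Dir W: opp run (1,2) capped by B -> flip
Dir E: first cell '.' (not opp) -> no flip
Dir SW: opp run (2,2), next='.' -> no flip
Dir S: first cell 'B' (not opp) -> no flip
Dir SE: first cell 'B' (not opp) -> no flip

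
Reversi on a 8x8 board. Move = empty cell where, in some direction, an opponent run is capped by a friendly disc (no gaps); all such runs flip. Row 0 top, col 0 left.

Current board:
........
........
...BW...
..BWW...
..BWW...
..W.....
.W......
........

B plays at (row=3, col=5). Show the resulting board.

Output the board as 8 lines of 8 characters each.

Place B at (3,5); scan 8 dirs for brackets.
Dir NW: opp run (2,4), next='.' -> no flip
Dir N: first cell '.' (not opp) -> no flip
Dir NE: first cell '.' (not opp) -> no flip
Dir W: opp run (3,4) (3,3) capped by B -> flip
Dir E: first cell '.' (not opp) -> no flip
Dir SW: opp run (4,4), next='.' -> no flip
Dir S: first cell '.' (not opp) -> no flip
Dir SE: first cell '.' (not opp) -> no flip
All flips: (3,3) (3,4)

Answer: ........
........
...BW...
..BBBB..
..BWW...
..W.....
.W......
........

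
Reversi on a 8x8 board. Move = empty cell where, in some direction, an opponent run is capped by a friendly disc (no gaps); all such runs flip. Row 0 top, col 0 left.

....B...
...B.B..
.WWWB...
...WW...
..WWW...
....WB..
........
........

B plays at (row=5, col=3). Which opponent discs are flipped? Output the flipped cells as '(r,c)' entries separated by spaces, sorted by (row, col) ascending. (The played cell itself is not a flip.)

Answer: (2,3) (3,3) (4,3) (5,4)

Derivation:
Dir NW: opp run (4,2), next='.' -> no flip
Dir N: opp run (4,3) (3,3) (2,3) capped by B -> flip
Dir NE: opp run (4,4), next='.' -> no flip
Dir W: first cell '.' (not opp) -> no flip
Dir E: opp run (5,4) capped by B -> flip
Dir SW: first cell '.' (not opp) -> no flip
Dir S: first cell '.' (not opp) -> no flip
Dir SE: first cell '.' (not opp) -> no flip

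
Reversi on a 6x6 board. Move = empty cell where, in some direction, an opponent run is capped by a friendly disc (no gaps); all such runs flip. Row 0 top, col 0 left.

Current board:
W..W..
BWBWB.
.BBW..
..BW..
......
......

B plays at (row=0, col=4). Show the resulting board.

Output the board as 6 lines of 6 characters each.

Place B at (0,4); scan 8 dirs for brackets.
Dir NW: edge -> no flip
Dir N: edge -> no flip
Dir NE: edge -> no flip
Dir W: opp run (0,3), next='.' -> no flip
Dir E: first cell '.' (not opp) -> no flip
Dir SW: opp run (1,3) capped by B -> flip
Dir S: first cell 'B' (not opp) -> no flip
Dir SE: first cell '.' (not opp) -> no flip
All flips: (1,3)

Answer: W..WB.
BWBBB.
.BBW..
..BW..
......
......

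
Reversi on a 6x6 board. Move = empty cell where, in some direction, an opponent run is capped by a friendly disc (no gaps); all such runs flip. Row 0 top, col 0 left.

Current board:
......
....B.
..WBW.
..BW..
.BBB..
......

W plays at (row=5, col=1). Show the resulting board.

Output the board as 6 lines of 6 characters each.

Answer: ......
....B.
..WBW.
..BW..
.BWB..
.W....

Derivation:
Place W at (5,1); scan 8 dirs for brackets.
Dir NW: first cell '.' (not opp) -> no flip
Dir N: opp run (4,1), next='.' -> no flip
Dir NE: opp run (4,2) capped by W -> flip
Dir W: first cell '.' (not opp) -> no flip
Dir E: first cell '.' (not opp) -> no flip
Dir SW: edge -> no flip
Dir S: edge -> no flip
Dir SE: edge -> no flip
All flips: (4,2)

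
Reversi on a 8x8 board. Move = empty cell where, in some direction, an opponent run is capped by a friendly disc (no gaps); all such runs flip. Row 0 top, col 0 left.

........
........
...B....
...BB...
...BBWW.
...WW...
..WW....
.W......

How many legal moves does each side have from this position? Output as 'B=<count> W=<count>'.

-- B to move --
(3,5): no bracket -> illegal
(3,6): no bracket -> illegal
(3,7): no bracket -> illegal
(4,2): no bracket -> illegal
(4,7): flips 2 -> legal
(5,1): no bracket -> illegal
(5,2): no bracket -> illegal
(5,5): no bracket -> illegal
(5,6): flips 1 -> legal
(5,7): no bracket -> illegal
(6,0): no bracket -> illegal
(6,1): no bracket -> illegal
(6,4): flips 1 -> legal
(6,5): flips 1 -> legal
(7,0): no bracket -> illegal
(7,2): no bracket -> illegal
(7,3): flips 2 -> legal
(7,4): no bracket -> illegal
B mobility = 5
-- W to move --
(1,2): flips 2 -> legal
(1,3): flips 3 -> legal
(1,4): no bracket -> illegal
(2,2): no bracket -> illegal
(2,4): flips 2 -> legal
(2,5): no bracket -> illegal
(3,2): flips 1 -> legal
(3,5): flips 1 -> legal
(4,2): flips 2 -> legal
(5,2): no bracket -> illegal
(5,5): no bracket -> illegal
W mobility = 6

Answer: B=5 W=6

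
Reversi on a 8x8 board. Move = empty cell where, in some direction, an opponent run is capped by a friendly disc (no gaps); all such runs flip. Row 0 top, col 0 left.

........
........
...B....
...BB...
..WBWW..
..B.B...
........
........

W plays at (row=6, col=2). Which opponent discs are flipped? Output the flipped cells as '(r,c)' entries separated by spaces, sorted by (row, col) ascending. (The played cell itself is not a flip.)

Answer: (5,2)

Derivation:
Dir NW: first cell '.' (not opp) -> no flip
Dir N: opp run (5,2) capped by W -> flip
Dir NE: first cell '.' (not opp) -> no flip
Dir W: first cell '.' (not opp) -> no flip
Dir E: first cell '.' (not opp) -> no flip
Dir SW: first cell '.' (not opp) -> no flip
Dir S: first cell '.' (not opp) -> no flip
Dir SE: first cell '.' (not opp) -> no flip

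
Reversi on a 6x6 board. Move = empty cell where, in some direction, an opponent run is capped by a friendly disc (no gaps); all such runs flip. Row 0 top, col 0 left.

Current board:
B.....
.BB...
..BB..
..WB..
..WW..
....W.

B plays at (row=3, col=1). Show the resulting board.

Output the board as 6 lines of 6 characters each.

Place B at (3,1); scan 8 dirs for brackets.
Dir NW: first cell '.' (not opp) -> no flip
Dir N: first cell '.' (not opp) -> no flip
Dir NE: first cell 'B' (not opp) -> no flip
Dir W: first cell '.' (not opp) -> no flip
Dir E: opp run (3,2) capped by B -> flip
Dir SW: first cell '.' (not opp) -> no flip
Dir S: first cell '.' (not opp) -> no flip
Dir SE: opp run (4,2), next='.' -> no flip
All flips: (3,2)

Answer: B.....
.BB...
..BB..
.BBB..
..WW..
....W.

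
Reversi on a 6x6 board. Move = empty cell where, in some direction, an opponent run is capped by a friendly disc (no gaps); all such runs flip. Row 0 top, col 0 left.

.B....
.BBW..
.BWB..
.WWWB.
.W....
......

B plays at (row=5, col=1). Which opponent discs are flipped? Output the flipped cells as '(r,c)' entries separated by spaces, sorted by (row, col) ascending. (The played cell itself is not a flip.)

Dir NW: first cell '.' (not opp) -> no flip
Dir N: opp run (4,1) (3,1) capped by B -> flip
Dir NE: first cell '.' (not opp) -> no flip
Dir W: first cell '.' (not opp) -> no flip
Dir E: first cell '.' (not opp) -> no flip
Dir SW: edge -> no flip
Dir S: edge -> no flip
Dir SE: edge -> no flip

Answer: (3,1) (4,1)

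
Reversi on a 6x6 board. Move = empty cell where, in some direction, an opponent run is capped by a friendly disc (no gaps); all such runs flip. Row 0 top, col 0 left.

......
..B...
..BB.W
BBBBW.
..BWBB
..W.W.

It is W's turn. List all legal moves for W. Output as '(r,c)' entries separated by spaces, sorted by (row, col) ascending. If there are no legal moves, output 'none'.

(0,1): flips 2 -> legal
(0,2): flips 4 -> legal
(0,3): no bracket -> illegal
(1,1): no bracket -> illegal
(1,3): flips 2 -> legal
(1,4): no bracket -> illegal
(2,0): no bracket -> illegal
(2,1): flips 1 -> legal
(2,4): no bracket -> illegal
(3,5): no bracket -> illegal
(4,0): no bracket -> illegal
(4,1): flips 1 -> legal
(5,1): no bracket -> illegal
(5,3): no bracket -> illegal
(5,5): no bracket -> illegal

Answer: (0,1) (0,2) (1,3) (2,1) (4,1)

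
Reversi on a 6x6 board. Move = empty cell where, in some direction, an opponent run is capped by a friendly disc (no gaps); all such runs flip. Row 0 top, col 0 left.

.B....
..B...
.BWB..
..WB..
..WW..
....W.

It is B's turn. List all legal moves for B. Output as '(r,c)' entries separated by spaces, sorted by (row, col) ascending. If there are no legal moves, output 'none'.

(1,1): flips 1 -> legal
(1,3): no bracket -> illegal
(3,1): flips 1 -> legal
(3,4): no bracket -> illegal
(4,1): flips 1 -> legal
(4,4): no bracket -> illegal
(4,5): no bracket -> illegal
(5,1): flips 1 -> legal
(5,2): flips 3 -> legal
(5,3): flips 1 -> legal
(5,5): no bracket -> illegal

Answer: (1,1) (3,1) (4,1) (5,1) (5,2) (5,3)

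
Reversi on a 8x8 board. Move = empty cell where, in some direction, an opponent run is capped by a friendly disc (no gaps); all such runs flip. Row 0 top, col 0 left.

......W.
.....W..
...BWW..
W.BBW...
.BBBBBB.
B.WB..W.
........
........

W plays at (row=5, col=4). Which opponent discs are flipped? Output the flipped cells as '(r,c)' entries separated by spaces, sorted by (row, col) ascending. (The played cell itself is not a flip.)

Dir NW: opp run (4,3) (3,2), next='.' -> no flip
Dir N: opp run (4,4) capped by W -> flip
Dir NE: opp run (4,5), next='.' -> no flip
Dir W: opp run (5,3) capped by W -> flip
Dir E: first cell '.' (not opp) -> no flip
Dir SW: first cell '.' (not opp) -> no flip
Dir S: first cell '.' (not opp) -> no flip
Dir SE: first cell '.' (not opp) -> no flip

Answer: (4,4) (5,3)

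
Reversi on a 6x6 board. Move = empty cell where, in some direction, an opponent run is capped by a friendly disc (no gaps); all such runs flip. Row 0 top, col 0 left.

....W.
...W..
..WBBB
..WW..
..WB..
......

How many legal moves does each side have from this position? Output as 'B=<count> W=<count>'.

-- B to move --
(0,2): flips 1 -> legal
(0,3): flips 1 -> legal
(0,5): no bracket -> illegal
(1,1): no bracket -> illegal
(1,2): no bracket -> illegal
(1,4): no bracket -> illegal
(1,5): no bracket -> illegal
(2,1): flips 2 -> legal
(3,1): no bracket -> illegal
(3,4): no bracket -> illegal
(4,1): flips 2 -> legal
(4,4): no bracket -> illegal
(5,1): flips 2 -> legal
(5,2): no bracket -> illegal
(5,3): no bracket -> illegal
B mobility = 5
-- W to move --
(1,2): no bracket -> illegal
(1,4): flips 1 -> legal
(1,5): flips 1 -> legal
(3,4): no bracket -> illegal
(3,5): flips 1 -> legal
(4,4): flips 1 -> legal
(5,2): no bracket -> illegal
(5,3): flips 1 -> legal
(5,4): flips 1 -> legal
W mobility = 6

Answer: B=5 W=6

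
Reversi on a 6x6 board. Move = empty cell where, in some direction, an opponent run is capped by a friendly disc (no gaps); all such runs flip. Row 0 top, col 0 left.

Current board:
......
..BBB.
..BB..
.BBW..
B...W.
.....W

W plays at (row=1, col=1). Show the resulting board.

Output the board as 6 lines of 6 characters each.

Answer: ......
.WBBB.
..WB..
.BBW..
B...W.
.....W

Derivation:
Place W at (1,1); scan 8 dirs for brackets.
Dir NW: first cell '.' (not opp) -> no flip
Dir N: first cell '.' (not opp) -> no flip
Dir NE: first cell '.' (not opp) -> no flip
Dir W: first cell '.' (not opp) -> no flip
Dir E: opp run (1,2) (1,3) (1,4), next='.' -> no flip
Dir SW: first cell '.' (not opp) -> no flip
Dir S: first cell '.' (not opp) -> no flip
Dir SE: opp run (2,2) capped by W -> flip
All flips: (2,2)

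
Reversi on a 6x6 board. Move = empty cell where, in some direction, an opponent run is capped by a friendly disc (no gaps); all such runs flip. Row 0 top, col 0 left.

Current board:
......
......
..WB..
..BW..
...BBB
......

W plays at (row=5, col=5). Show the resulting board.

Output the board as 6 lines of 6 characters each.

Answer: ......
......
..WB..
..BW..
...BWB
.....W

Derivation:
Place W at (5,5); scan 8 dirs for brackets.
Dir NW: opp run (4,4) capped by W -> flip
Dir N: opp run (4,5), next='.' -> no flip
Dir NE: edge -> no flip
Dir W: first cell '.' (not opp) -> no flip
Dir E: edge -> no flip
Dir SW: edge -> no flip
Dir S: edge -> no flip
Dir SE: edge -> no flip
All flips: (4,4)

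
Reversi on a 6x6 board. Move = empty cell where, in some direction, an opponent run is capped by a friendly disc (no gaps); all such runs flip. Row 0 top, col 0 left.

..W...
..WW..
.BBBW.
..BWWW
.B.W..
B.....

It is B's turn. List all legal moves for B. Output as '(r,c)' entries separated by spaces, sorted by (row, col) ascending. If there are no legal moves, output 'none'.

(0,1): flips 1 -> legal
(0,3): flips 2 -> legal
(0,4): flips 1 -> legal
(1,1): no bracket -> illegal
(1,4): no bracket -> illegal
(1,5): no bracket -> illegal
(2,5): flips 1 -> legal
(4,2): no bracket -> illegal
(4,4): flips 1 -> legal
(4,5): flips 1 -> legal
(5,2): no bracket -> illegal
(5,3): flips 2 -> legal
(5,4): flips 1 -> legal

Answer: (0,1) (0,3) (0,4) (2,5) (4,4) (4,5) (5,3) (5,4)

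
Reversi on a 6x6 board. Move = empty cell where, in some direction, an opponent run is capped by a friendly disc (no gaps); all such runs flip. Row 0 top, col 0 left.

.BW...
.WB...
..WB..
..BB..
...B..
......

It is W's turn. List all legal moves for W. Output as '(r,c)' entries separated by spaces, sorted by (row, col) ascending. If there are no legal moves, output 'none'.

(0,0): flips 1 -> legal
(0,3): no bracket -> illegal
(1,0): no bracket -> illegal
(1,3): flips 1 -> legal
(1,4): no bracket -> illegal
(2,1): no bracket -> illegal
(2,4): flips 1 -> legal
(3,1): no bracket -> illegal
(3,4): no bracket -> illegal
(4,1): no bracket -> illegal
(4,2): flips 1 -> legal
(4,4): flips 1 -> legal
(5,2): no bracket -> illegal
(5,3): no bracket -> illegal
(5,4): no bracket -> illegal

Answer: (0,0) (1,3) (2,4) (4,2) (4,4)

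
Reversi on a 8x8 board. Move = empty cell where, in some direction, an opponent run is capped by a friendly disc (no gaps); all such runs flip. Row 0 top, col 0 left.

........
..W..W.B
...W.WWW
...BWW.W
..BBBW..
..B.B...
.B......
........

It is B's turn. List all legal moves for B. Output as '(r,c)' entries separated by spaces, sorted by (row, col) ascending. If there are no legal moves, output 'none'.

(0,1): no bracket -> illegal
(0,2): no bracket -> illegal
(0,3): no bracket -> illegal
(0,4): no bracket -> illegal
(0,5): no bracket -> illegal
(0,6): no bracket -> illegal
(1,1): no bracket -> illegal
(1,3): flips 1 -> legal
(1,4): no bracket -> illegal
(1,6): flips 2 -> legal
(2,1): no bracket -> illegal
(2,2): no bracket -> illegal
(2,4): flips 1 -> legal
(3,2): no bracket -> illegal
(3,6): flips 3 -> legal
(4,6): flips 1 -> legal
(4,7): flips 2 -> legal
(5,5): no bracket -> illegal
(5,6): no bracket -> illegal

Answer: (1,3) (1,6) (2,4) (3,6) (4,6) (4,7)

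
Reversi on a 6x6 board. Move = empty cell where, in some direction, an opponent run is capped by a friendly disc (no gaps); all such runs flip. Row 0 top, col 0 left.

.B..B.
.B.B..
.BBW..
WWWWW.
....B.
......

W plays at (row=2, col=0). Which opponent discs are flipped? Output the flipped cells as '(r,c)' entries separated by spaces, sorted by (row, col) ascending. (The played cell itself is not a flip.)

Answer: (2,1) (2,2)

Derivation:
Dir NW: edge -> no flip
Dir N: first cell '.' (not opp) -> no flip
Dir NE: opp run (1,1), next='.' -> no flip
Dir W: edge -> no flip
Dir E: opp run (2,1) (2,2) capped by W -> flip
Dir SW: edge -> no flip
Dir S: first cell 'W' (not opp) -> no flip
Dir SE: first cell 'W' (not opp) -> no flip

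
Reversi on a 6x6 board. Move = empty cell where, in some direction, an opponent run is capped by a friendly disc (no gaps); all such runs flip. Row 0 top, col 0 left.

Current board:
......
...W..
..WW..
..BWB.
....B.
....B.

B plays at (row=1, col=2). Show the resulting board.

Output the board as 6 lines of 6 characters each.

Answer: ......
..BW..
..BB..
..BWB.
....B.
....B.

Derivation:
Place B at (1,2); scan 8 dirs for brackets.
Dir NW: first cell '.' (not opp) -> no flip
Dir N: first cell '.' (not opp) -> no flip
Dir NE: first cell '.' (not opp) -> no flip
Dir W: first cell '.' (not opp) -> no flip
Dir E: opp run (1,3), next='.' -> no flip
Dir SW: first cell '.' (not opp) -> no flip
Dir S: opp run (2,2) capped by B -> flip
Dir SE: opp run (2,3) capped by B -> flip
All flips: (2,2) (2,3)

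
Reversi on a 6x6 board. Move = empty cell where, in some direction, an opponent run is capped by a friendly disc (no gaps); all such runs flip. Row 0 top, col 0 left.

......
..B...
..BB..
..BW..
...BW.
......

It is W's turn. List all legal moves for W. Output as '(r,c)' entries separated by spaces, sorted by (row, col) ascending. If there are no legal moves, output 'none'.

(0,1): no bracket -> illegal
(0,2): no bracket -> illegal
(0,3): no bracket -> illegal
(1,1): flips 1 -> legal
(1,3): flips 1 -> legal
(1,4): no bracket -> illegal
(2,1): no bracket -> illegal
(2,4): no bracket -> illegal
(3,1): flips 1 -> legal
(3,4): no bracket -> illegal
(4,1): no bracket -> illegal
(4,2): flips 1 -> legal
(5,2): no bracket -> illegal
(5,3): flips 1 -> legal
(5,4): no bracket -> illegal

Answer: (1,1) (1,3) (3,1) (4,2) (5,3)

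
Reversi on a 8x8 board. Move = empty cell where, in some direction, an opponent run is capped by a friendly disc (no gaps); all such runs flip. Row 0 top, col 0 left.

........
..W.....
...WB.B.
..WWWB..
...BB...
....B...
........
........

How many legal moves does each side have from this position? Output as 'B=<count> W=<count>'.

-- B to move --
(0,1): no bracket -> illegal
(0,2): no bracket -> illegal
(0,3): no bracket -> illegal
(1,1): no bracket -> illegal
(1,3): flips 2 -> legal
(1,4): no bracket -> illegal
(2,1): flips 1 -> legal
(2,2): flips 2 -> legal
(2,5): flips 1 -> legal
(3,1): flips 3 -> legal
(4,1): no bracket -> illegal
(4,2): flips 1 -> legal
(4,5): no bracket -> illegal
B mobility = 6
-- W to move --
(1,3): no bracket -> illegal
(1,4): flips 1 -> legal
(1,5): flips 1 -> legal
(1,6): no bracket -> illegal
(1,7): no bracket -> illegal
(2,5): flips 1 -> legal
(2,7): no bracket -> illegal
(3,6): flips 1 -> legal
(3,7): no bracket -> illegal
(4,2): no bracket -> illegal
(4,5): no bracket -> illegal
(4,6): no bracket -> illegal
(5,2): flips 1 -> legal
(5,3): flips 1 -> legal
(5,5): flips 1 -> legal
(6,3): no bracket -> illegal
(6,4): flips 2 -> legal
(6,5): flips 2 -> legal
W mobility = 9

Answer: B=6 W=9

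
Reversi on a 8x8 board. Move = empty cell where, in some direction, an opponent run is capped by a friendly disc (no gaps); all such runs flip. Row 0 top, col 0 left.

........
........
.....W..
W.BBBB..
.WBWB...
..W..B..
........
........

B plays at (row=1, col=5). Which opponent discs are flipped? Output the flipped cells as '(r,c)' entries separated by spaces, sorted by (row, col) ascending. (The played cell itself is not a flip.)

Answer: (2,5)

Derivation:
Dir NW: first cell '.' (not opp) -> no flip
Dir N: first cell '.' (not opp) -> no flip
Dir NE: first cell '.' (not opp) -> no flip
Dir W: first cell '.' (not opp) -> no flip
Dir E: first cell '.' (not opp) -> no flip
Dir SW: first cell '.' (not opp) -> no flip
Dir S: opp run (2,5) capped by B -> flip
Dir SE: first cell '.' (not opp) -> no flip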